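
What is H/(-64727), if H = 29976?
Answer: -29976/64727 ≈ -0.46311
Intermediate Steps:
H/(-64727) = 29976/(-64727) = 29976*(-1/64727) = -29976/64727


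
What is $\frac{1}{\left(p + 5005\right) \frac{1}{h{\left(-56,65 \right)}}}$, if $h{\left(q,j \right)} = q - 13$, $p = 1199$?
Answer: $- \frac{23}{2068} \approx -0.011122$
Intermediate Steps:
$h{\left(q,j \right)} = -13 + q$ ($h{\left(q,j \right)} = q - 13 = -13 + q$)
$\frac{1}{\left(p + 5005\right) \frac{1}{h{\left(-56,65 \right)}}} = \frac{1}{\left(1199 + 5005\right) \frac{1}{-13 - 56}} = \frac{1}{6204 \frac{1}{-69}} = \frac{1}{6204 \left(- \frac{1}{69}\right)} = \frac{1}{- \frac{2068}{23}} = - \frac{23}{2068}$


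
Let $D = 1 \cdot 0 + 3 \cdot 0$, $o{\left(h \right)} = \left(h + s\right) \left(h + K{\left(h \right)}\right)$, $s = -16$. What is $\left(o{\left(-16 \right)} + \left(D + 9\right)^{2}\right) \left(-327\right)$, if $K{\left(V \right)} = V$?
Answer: $-361335$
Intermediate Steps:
$o{\left(h \right)} = 2 h \left(-16 + h\right)$ ($o{\left(h \right)} = \left(h - 16\right) \left(h + h\right) = \left(-16 + h\right) 2 h = 2 h \left(-16 + h\right)$)
$D = 0$ ($D = 0 + 0 = 0$)
$\left(o{\left(-16 \right)} + \left(D + 9\right)^{2}\right) \left(-327\right) = \left(2 \left(-16\right) \left(-16 - 16\right) + \left(0 + 9\right)^{2}\right) \left(-327\right) = \left(2 \left(-16\right) \left(-32\right) + 9^{2}\right) \left(-327\right) = \left(1024 + 81\right) \left(-327\right) = 1105 \left(-327\right) = -361335$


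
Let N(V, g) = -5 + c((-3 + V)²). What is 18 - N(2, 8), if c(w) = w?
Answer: 22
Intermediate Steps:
N(V, g) = -5 + (-3 + V)²
18 - N(2, 8) = 18 - (-5 + (-3 + 2)²) = 18 - (-5 + (-1)²) = 18 - (-5 + 1) = 18 - 1*(-4) = 18 + 4 = 22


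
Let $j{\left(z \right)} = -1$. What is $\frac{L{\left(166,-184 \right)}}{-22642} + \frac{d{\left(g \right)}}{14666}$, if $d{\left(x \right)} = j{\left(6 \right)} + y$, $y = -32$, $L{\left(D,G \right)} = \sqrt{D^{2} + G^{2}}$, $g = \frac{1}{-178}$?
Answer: $- \frac{33}{14666} - \frac{\sqrt{15353}}{11321} \approx -0.013195$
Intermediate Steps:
$g = - \frac{1}{178} \approx -0.005618$
$d{\left(x \right)} = -33$ ($d{\left(x \right)} = -1 - 32 = -33$)
$\frac{L{\left(166,-184 \right)}}{-22642} + \frac{d{\left(g \right)}}{14666} = \frac{\sqrt{166^{2} + \left(-184\right)^{2}}}{-22642} - \frac{33}{14666} = \sqrt{27556 + 33856} \left(- \frac{1}{22642}\right) - \frac{33}{14666} = \sqrt{61412} \left(- \frac{1}{22642}\right) - \frac{33}{14666} = 2 \sqrt{15353} \left(- \frac{1}{22642}\right) - \frac{33}{14666} = - \frac{\sqrt{15353}}{11321} - \frac{33}{14666} = - \frac{33}{14666} - \frac{\sqrt{15353}}{11321}$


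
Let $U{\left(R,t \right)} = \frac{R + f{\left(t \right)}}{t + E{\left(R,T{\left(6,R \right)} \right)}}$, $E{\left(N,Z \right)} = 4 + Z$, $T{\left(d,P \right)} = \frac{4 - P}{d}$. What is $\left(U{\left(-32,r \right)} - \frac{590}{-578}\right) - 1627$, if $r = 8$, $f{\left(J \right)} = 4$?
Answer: $- \frac{4233218}{2601} \approx -1627.5$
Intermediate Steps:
$T{\left(d,P \right)} = \frac{4 - P}{d}$
$U{\left(R,t \right)} = \frac{4 + R}{\frac{14}{3} + t - \frac{R}{6}}$ ($U{\left(R,t \right)} = \frac{R + 4}{t + \left(4 + \frac{4 - R}{6}\right)} = \frac{4 + R}{t + \left(4 + \frac{4 - R}{6}\right)} = \frac{4 + R}{t + \left(4 - \left(- \frac{2}{3} + \frac{R}{6}\right)\right)} = \frac{4 + R}{t - \left(- \frac{14}{3} + \frac{R}{6}\right)} = \frac{4 + R}{\frac{14}{3} + t - \frac{R}{6}}$)
$\left(U{\left(-32,r \right)} - \frac{590}{-578}\right) - 1627 = \left(\frac{6 \left(4 - 32\right)}{28 - -32 + 6 \cdot 8} - \frac{590}{-578}\right) - 1627 = \left(6 \frac{1}{28 + 32 + 48} \left(-28\right) - - \frac{295}{289}\right) - 1627 = \left(6 \cdot \frac{1}{108} \left(-28\right) + \frac{295}{289}\right) - 1627 = \left(- \frac{14}{9} + \frac{295}{289}\right) - 1627 = - \frac{1391}{2601} - 1627 = - \frac{4233218}{2601}$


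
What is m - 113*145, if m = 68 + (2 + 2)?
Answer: -16313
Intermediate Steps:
m = 72 (m = 68 + 4 = 72)
m - 113*145 = 72 - 113*145 = 72 - 16385 = -16313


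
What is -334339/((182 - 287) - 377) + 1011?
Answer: 821641/482 ≈ 1704.6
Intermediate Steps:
-334339/((182 - 287) - 377) + 1011 = -334339/(-105 - 377) + 1011 = -334339/(-482) + 1011 = -334339*(-1)/482 + 1011 = -277*(-1207/482) + 1011 = 334339/482 + 1011 = 821641/482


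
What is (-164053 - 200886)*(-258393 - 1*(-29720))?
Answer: 83451695947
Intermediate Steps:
(-164053 - 200886)*(-258393 - 1*(-29720)) = -364939*(-258393 + 29720) = -364939*(-228673) = 83451695947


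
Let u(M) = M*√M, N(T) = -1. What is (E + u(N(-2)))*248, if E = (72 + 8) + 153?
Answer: 57784 - 248*I ≈ 57784.0 - 248.0*I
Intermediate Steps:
E = 233 (E = 80 + 153 = 233)
u(M) = M^(3/2)
(E + u(N(-2)))*248 = (233 + (-1)^(3/2))*248 = (233 - I)*248 = 57784 - 248*I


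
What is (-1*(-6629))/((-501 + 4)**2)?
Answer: 947/35287 ≈ 0.026837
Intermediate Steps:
(-1*(-6629))/((-501 + 4)**2) = 6629/((-497)**2) = 6629/247009 = 6629*(1/247009) = 947/35287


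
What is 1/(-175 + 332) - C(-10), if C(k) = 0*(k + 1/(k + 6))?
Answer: 1/157 ≈ 0.0063694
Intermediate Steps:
C(k) = 0 (C(k) = 0*(k + 1/(6 + k)) = 0)
1/(-175 + 332) - C(-10) = 1/(-175 + 332) - 1*0 = 1/157 + 0 = 1/157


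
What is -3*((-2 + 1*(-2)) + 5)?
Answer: -3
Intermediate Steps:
-3*((-2 + 1*(-2)) + 5) = -3*((-2 - 2) + 5) = -3*(-4 + 5) = -3*1 = -3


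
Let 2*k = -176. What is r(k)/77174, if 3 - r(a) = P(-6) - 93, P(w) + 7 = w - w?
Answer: 103/77174 ≈ 0.0013346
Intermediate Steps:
k = -88 (k = (½)*(-176) = -88)
P(w) = -7 (P(w) = -7 + (w - w) = -7 + 0 = -7)
r(a) = 103 (r(a) = 3 - (-7 - 93) = 3 - 1*(-100) = 3 + 100 = 103)
r(k)/77174 = 103/77174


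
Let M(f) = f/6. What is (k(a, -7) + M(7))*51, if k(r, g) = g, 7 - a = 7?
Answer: -595/2 ≈ -297.50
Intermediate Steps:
a = 0 (a = 7 - 1*7 = 7 - 7 = 0)
M(f) = f/6 (M(f) = f*(1/6) = f/6)
(k(a, -7) + M(7))*51 = (-7 + (1/6)*7)*51 = (-7 + 7/6)*51 = -35/6*51 = -595/2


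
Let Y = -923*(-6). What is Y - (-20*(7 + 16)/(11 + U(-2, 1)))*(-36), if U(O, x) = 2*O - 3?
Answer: 1398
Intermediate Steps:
U(O, x) = -3 + 2*O
Y = 5538
Y - (-20*(7 + 16)/(11 + U(-2, 1)))*(-36) = 5538 - (-20*(7 + 16)/(11 + (-3 + 2*(-2))))*(-36) = 5538 - (-460/(11 + (-3 - 4)))*(-36) = 5538 - (-460/(11 - 7))*(-36) = 5538 - (-460/4)*(-36) = 5538 - (-20*23/4)*(-36) = 5538 - (-115)*(-36) = 5538 - 1*4140 = 5538 - 4140 = 1398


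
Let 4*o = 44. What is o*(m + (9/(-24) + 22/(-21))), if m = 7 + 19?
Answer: 45419/168 ≈ 270.35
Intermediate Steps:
o = 11 (o = (1/4)*44 = 11)
m = 26
o*(m + (9/(-24) + 22/(-21))) = 11*(26 + (9/(-24) + 22/(-21))) = 11*(26 + (9*(-1/24) + 22*(-1/21))) = 11*(26 + (-3/8 - 22/21)) = 11*(26 - 239/168) = 11*(4129/168) = 45419/168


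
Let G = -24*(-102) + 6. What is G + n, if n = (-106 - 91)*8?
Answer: 878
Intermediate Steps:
n = -1576 (n = -197*8 = -1576)
G = 2454 (G = 2448 + 6 = 2454)
G + n = 2454 - 1576 = 878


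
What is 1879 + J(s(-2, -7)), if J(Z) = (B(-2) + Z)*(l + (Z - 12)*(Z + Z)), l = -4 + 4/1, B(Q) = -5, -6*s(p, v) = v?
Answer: 213397/108 ≈ 1975.9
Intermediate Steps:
s(p, v) = -v/6
l = 0 (l = -4 + 4*1 = -4 + 4 = 0)
J(Z) = 2*Z*(-12 + Z)*(-5 + Z) (J(Z) = (-5 + Z)*(0 + (Z - 12)*(Z + Z)) = (-5 + Z)*(0 + (-12 + Z)*(2*Z)) = (-5 + Z)*(0 + 2*Z*(-12 + Z)) = (-5 + Z)*(2*Z*(-12 + Z)) = 2*Z*(-12 + Z)*(-5 + Z))
1879 + J(s(-2, -7)) = 1879 + 2*(-1/6*(-7))*(60 + (-1/6*(-7))**2 - (-17)*(-7)/6) = 1879 + 2*(7/6)*(60 + (7/6)**2 - 17*7/6) = 1879 + 2*(7/6)*(60 + 49/36 - 119/6) = 1879 + 2*(7/6)*(1495/36) = 1879 + 10465/108 = 213397/108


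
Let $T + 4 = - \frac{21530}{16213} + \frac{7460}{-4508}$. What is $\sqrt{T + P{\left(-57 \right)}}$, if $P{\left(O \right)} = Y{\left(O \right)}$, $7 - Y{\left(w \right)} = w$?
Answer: $\frac{3 \sqrt{43166021932555}}{2610293} \approx 7.551$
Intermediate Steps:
$Y{\left(w \right)} = 7 - w$
$P{\left(O \right)} = 7 - O$
$T = - \frac{127589759}{18272051}$ ($T = -4 + \left(- \frac{21530}{16213} + \frac{7460}{-4508}\right) = -4 + \left(\left(-21530\right) \frac{1}{16213} + 7460 \left(- \frac{1}{4508}\right)\right) = -4 - \frac{54501555}{18272051} = - \frac{127589759}{18272051} \approx -6.9828$)
$\sqrt{T + P{\left(-57 \right)}} = \sqrt{- \frac{127589759}{18272051} + \left(7 - -57\right)} = \sqrt{- \frac{127589759}{18272051} + \left(7 + 57\right)} = \sqrt{- \frac{127589759}{18272051} + 64} = \sqrt{\frac{1041821505}{18272051}} = \frac{3 \sqrt{43166021932555}}{2610293}$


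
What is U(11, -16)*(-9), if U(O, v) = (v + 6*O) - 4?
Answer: -414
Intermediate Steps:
U(O, v) = -4 + v + 6*O
U(11, -16)*(-9) = (-4 - 16 + 6*11)*(-9) = (-4 - 16 + 66)*(-9) = 46*(-9) = -414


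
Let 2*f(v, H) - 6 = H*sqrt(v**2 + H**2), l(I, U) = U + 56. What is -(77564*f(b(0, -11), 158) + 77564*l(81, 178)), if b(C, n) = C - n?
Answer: -18382668 - 6127556*sqrt(25085) ≈ -9.8888e+8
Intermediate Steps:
l(I, U) = 56 + U
f(v, H) = 3 + H*sqrt(H**2 + v**2)/2 (f(v, H) = 3 + (H*sqrt(v**2 + H**2))/2 = 3 + (H*sqrt(H**2 + v**2))/2 = 3 + H*sqrt(H**2 + v**2)/2)
-(77564*f(b(0, -11), 158) + 77564*l(81, 178)) = -(18382668 + 38782*158*sqrt(158**2 + (0 - 1*(-11))**2)) = -(18382668 + 38782*158*sqrt(24964 + (0 + 11)**2)) = -(18382668 + 38782*158*sqrt(24964 + 11**2)) = -(18382668 + 38782*158*sqrt(24964 + 121)) = -(18382668 + 38782*158*sqrt(25085)) = -(18382668 + 6127556*sqrt(25085)) = -77564*(237 + 79*sqrt(25085)) = -18382668 - 6127556*sqrt(25085)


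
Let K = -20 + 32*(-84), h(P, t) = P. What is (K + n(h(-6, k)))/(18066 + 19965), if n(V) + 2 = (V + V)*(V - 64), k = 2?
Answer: -1870/38031 ≈ -0.049170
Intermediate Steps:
K = -2708 (K = -20 - 2688 = -2708)
n(V) = -2 + 2*V*(-64 + V) (n(V) = -2 + (V + V)*(V - 64) = -2 + (2*V)*(-64 + V) = -2 + 2*V*(-64 + V))
(K + n(h(-6, k)))/(18066 + 19965) = (-2708 + (-2 - 128*(-6) + 2*(-6)**2))/(18066 + 19965) = (-2708 + (-2 + 768 + 2*36))/38031 = (-2708 + (-2 + 768 + 72))*(1/38031) = (-2708 + 838)*(1/38031) = -1870*1/38031 = -1870/38031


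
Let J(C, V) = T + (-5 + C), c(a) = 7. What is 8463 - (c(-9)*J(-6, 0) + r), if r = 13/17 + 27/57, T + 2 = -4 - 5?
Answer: 2782891/323 ≈ 8615.8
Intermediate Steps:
T = -11 (T = -2 + (-4 - 5) = -2 - 9 = -11)
J(C, V) = -16 + C (J(C, V) = -11 + (-5 + C) = -16 + C)
r = 400/323 (r = 13*(1/17) + 27*(1/57) = 13/17 + 9/19 = 400/323 ≈ 1.2384)
8463 - (c(-9)*J(-6, 0) + r) = 8463 - (7*(-16 - 6) + 400/323) = 8463 - (7*(-22) + 400/323) = 8463 - (-154 + 400/323) = 8463 - 1*(-49342/323) = 8463 + 49342/323 = 2782891/323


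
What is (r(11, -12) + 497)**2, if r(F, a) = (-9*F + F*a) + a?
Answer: 64516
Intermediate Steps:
r(F, a) = a - 9*F + F*a
(r(11, -12) + 497)**2 = ((-12 - 9*11 + 11*(-12)) + 497)**2 = ((-12 - 99 - 132) + 497)**2 = (-243 + 497)**2 = 254**2 = 64516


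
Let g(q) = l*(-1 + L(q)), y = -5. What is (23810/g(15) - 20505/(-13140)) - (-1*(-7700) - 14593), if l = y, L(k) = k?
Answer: 40191689/6132 ≈ 6554.4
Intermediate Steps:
l = -5
g(q) = 5 - 5*q (g(q) = -5*(-1 + q) = 5 - 5*q)
(23810/g(15) - 20505/(-13140)) - (-1*(-7700) - 14593) = (23810/(5 - 5*15) - 20505/(-13140)) - (-1*(-7700) - 14593) = (23810/(5 - 75) - 20505*(-1/13140)) - (7700 - 14593) = (23810/(-70) + 1367/876) - 1*(-6893) = (23810*(-1/70) + 1367/876) + 6893 = (-2381/7 + 1367/876) + 6893 = -2076187/6132 + 6893 = 40191689/6132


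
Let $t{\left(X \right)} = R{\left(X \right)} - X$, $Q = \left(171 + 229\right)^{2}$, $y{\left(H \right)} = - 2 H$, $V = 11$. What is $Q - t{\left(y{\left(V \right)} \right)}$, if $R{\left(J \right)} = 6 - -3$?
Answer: $159969$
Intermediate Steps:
$R{\left(J \right)} = 9$ ($R{\left(J \right)} = 6 + 3 = 9$)
$Q = 160000$ ($Q = 400^{2} = 160000$)
$t{\left(X \right)} = 9 - X$
$Q - t{\left(y{\left(V \right)} \right)} = 160000 - \left(9 - \left(-2\right) 11\right) = 160000 - \left(9 - -22\right) = 160000 - \left(9 + 22\right) = 160000 - 31 = 159969$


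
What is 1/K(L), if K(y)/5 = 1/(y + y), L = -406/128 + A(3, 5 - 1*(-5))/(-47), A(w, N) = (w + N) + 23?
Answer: -2369/1504 ≈ -1.5751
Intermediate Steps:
A(w, N) = 23 + N + w (A(w, N) = (N + w) + 23 = 23 + N + w)
L = -11845/3008 (L = -406/128 + (23 + (5 - 1*(-5)) + 3)/(-47) = -406*1/128 + (23 + (5 + 5) + 3)*(-1/47) = -203/64 + (23 + 10 + 3)*(-1/47) = -203/64 + 36*(-1/47) = -203/64 - 36/47 = -11845/3008 ≈ -3.9378)
K(y) = 5/(2*y) (K(y) = 5/(y + y) = 5/((2*y)) = 5*(1/(2*y)) = 5/(2*y))
1/K(L) = 1/(5/(2*(-11845/3008))) = 1/((5/2)*(-3008/11845)) = 1/(-1504/2369) = -2369/1504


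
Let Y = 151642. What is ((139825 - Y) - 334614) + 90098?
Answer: -256333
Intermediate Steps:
((139825 - Y) - 334614) + 90098 = ((139825 - 1*151642) - 334614) + 90098 = ((139825 - 151642) - 334614) + 90098 = (-11817 - 334614) + 90098 = -346431 + 90098 = -256333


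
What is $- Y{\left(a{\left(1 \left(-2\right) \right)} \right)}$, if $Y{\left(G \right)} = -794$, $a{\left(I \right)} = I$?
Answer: $794$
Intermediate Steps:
$- Y{\left(a{\left(1 \left(-2\right) \right)} \right)} = \left(-1\right) \left(-794\right) = 794$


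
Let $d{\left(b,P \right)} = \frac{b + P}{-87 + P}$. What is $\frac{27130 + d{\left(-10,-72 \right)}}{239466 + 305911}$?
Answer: $\frac{4313752}{86714943} \approx 0.049746$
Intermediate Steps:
$d{\left(b,P \right)} = \frac{P + b}{-87 + P}$
$\frac{27130 + d{\left(-10,-72 \right)}}{239466 + 305911} = \frac{27130 + \frac{-72 - 10}{-87 - 72}}{239466 + 305911} = \frac{27130 + \frac{1}{-159} \left(-82\right)}{545377} = \left(27130 - - \frac{82}{159}\right) \frac{1}{545377} = \left(27130 + \frac{82}{159}\right) \frac{1}{545377} = \frac{4313752}{159} \cdot \frac{1}{545377} = \frac{4313752}{86714943}$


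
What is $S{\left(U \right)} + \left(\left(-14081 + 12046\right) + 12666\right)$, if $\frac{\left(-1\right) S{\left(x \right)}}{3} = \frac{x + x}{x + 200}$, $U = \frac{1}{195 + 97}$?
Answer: $\frac{206953675}{19467} \approx 10631.0$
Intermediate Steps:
$U = \frac{1}{292} \approx 0.0034247$
$S{\left(x \right)} = - \frac{6 x}{200 + x}$ ($S{\left(x \right)} = - 3 \frac{x + x}{x + 200} = - 3 \frac{2 x}{200 + x} = - \frac{6 x}{200 + x}$)
$S{\left(U \right)} + \left(\left(-14081 + 12046\right) + 12666\right) = \left(-6\right) \frac{1}{292} \frac{1}{200 + \frac{1}{292}} + \left(\left(-14081 + 12046\right) + 12666\right) = \left(-6\right) \frac{1}{292} \frac{1}{\frac{58401}{292}} + \left(-2035 + 12666\right) = \left(-6\right) \frac{1}{292} \cdot \frac{292}{58401} + 10631 = - \frac{2}{19467} + 10631 = \frac{206953675}{19467}$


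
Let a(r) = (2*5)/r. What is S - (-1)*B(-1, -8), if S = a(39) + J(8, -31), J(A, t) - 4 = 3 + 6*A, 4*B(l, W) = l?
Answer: 8581/156 ≈ 55.006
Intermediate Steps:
B(l, W) = l/4
a(r) = 10/r
J(A, t) = 7 + 6*A (J(A, t) = 4 + (3 + 6*A) = 7 + 6*A)
S = 2155/39 (S = 10/39 + (7 + 6*8) = 10*(1/39) + (7 + 48) = 10/39 + 55 = 2155/39 ≈ 55.256)
S - (-1)*B(-1, -8) = 2155/39 - (-1)*(¼)*(-1) = 2155/39 - (-1)*(-1)/4 = 2155/39 - 1*¼ = 2155/39 - ¼ = 8581/156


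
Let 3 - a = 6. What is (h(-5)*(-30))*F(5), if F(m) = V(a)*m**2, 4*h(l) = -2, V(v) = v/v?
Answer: 375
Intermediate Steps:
a = -3 (a = 3 - 1*6 = 3 - 6 = -3)
V(v) = 1
h(l) = -1/2 (h(l) = (1/4)*(-2) = -1/2)
F(m) = m**2 (F(m) = 1*m**2 = m**2)
(h(-5)*(-30))*F(5) = -1/2*(-30)*5**2 = 15*25 = 375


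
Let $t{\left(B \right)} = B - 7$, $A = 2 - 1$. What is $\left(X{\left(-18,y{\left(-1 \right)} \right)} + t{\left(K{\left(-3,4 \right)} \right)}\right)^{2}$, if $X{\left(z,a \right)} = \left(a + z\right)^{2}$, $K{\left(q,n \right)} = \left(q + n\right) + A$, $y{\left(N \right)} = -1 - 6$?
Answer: $384400$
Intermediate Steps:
$A = 1$
$y{\left(N \right)} = -7$ ($y{\left(N \right)} = -1 - 6 = -7$)
$K{\left(q,n \right)} = 1 + n + q$ ($K{\left(q,n \right)} = \left(q + n\right) + 1 = \left(n + q\right) + 1 = 1 + n + q$)
$t{\left(B \right)} = -7 + B$
$\left(X{\left(-18,y{\left(-1 \right)} \right)} + t{\left(K{\left(-3,4 \right)} \right)}\right)^{2} = \left(\left(-7 - 18\right)^{2} + \left(-7 + \left(1 + 4 - 3\right)\right)\right)^{2} = \left(\left(-25\right)^{2} + \left(-7 + 2\right)\right)^{2} = \left(625 - 5\right)^{2} = 620^{2} = 384400$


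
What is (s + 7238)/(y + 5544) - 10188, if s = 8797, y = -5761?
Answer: -2226831/217 ≈ -10262.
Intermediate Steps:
(s + 7238)/(y + 5544) - 10188 = (8797 + 7238)/(-5761 + 5544) - 10188 = 16035/(-217) - 10188 = 16035*(-1/217) - 10188 = -16035/217 - 10188 = -2226831/217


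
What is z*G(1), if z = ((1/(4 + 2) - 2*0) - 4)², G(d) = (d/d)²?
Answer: 529/36 ≈ 14.694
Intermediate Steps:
G(d) = 1 (G(d) = 1² = 1)
z = 529/36 (z = ((1/6 + 0) - 4)² = ((⅙ + 0) - 4)² = (⅙ - 4)² = (-23/6)² = 529/36 ≈ 14.694)
z*G(1) = (529/36)*1 = 529/36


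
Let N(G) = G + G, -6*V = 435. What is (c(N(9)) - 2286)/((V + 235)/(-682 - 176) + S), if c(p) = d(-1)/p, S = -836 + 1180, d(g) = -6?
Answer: -301796/45383 ≈ -6.6500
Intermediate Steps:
V = -145/2 (V = -⅙*435 = -145/2 ≈ -72.500)
S = 344
N(G) = 2*G
c(p) = -6/p
(c(N(9)) - 2286)/((V + 235)/(-682 - 176) + S) = (-6/(2*9) - 2286)/((-145/2 + 235)/(-682 - 176) + 344) = (-6/18 - 2286)/((325/2)/(-858) + 344) = (-6*1/18 - 2286)/((325/2)*(-1/858) + 344) = (-⅓ - 2286)/(-25/132 + 344) = -6859/(3*45383/132) = -6859/3*132/45383 = -301796/45383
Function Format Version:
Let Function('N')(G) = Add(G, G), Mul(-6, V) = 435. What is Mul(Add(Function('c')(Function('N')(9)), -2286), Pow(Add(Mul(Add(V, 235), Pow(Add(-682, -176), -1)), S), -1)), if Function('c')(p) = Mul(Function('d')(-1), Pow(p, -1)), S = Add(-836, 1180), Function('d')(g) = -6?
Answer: Rational(-301796, 45383) ≈ -6.6500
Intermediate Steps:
V = Rational(-145, 2) (V = Mul(Rational(-1, 6), 435) = Rational(-145, 2) ≈ -72.500)
S = 344
Function('N')(G) = Mul(2, G)
Function('c')(p) = Mul(-6, Pow(p, -1))
Mul(Add(Function('c')(Function('N')(9)), -2286), Pow(Add(Mul(Add(V, 235), Pow(Add(-682, -176), -1)), S), -1)) = Mul(Add(Mul(-6, Pow(Mul(2, 9), -1)), -2286), Pow(Add(Mul(Add(Rational(-145, 2), 235), Pow(Add(-682, -176), -1)), 344), -1)) = Mul(Add(Mul(-6, Pow(18, -1)), -2286), Pow(Add(Mul(Rational(325, 2), Pow(-858, -1)), 344), -1)) = Mul(Add(Mul(-6, Rational(1, 18)), -2286), Pow(Add(Mul(Rational(325, 2), Rational(-1, 858)), 344), -1)) = Mul(Add(Rational(-1, 3), -2286), Pow(Add(Rational(-25, 132), 344), -1)) = Mul(Rational(-6859, 3), Pow(Rational(45383, 132), -1)) = Mul(Rational(-6859, 3), Rational(132, 45383)) = Rational(-301796, 45383)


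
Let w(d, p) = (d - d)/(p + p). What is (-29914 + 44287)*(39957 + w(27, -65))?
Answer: 574301961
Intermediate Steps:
w(d, p) = 0 (w(d, p) = 0/((2*p)) = 0*(1/(2*p)) = 0)
(-29914 + 44287)*(39957 + w(27, -65)) = (-29914 + 44287)*(39957 + 0) = 14373*39957 = 574301961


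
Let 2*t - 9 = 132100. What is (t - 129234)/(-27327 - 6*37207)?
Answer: 126359/501138 ≈ 0.25214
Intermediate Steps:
t = 132109/2 (t = 9/2 + (1/2)*132100 = 9/2 + 66050 = 132109/2 ≈ 66055.)
(t - 129234)/(-27327 - 6*37207) = (132109/2 - 129234)/(-27327 - 6*37207) = -126359/(2*(-27327 - 223242)) = -126359/2/(-250569) = -126359/2*(-1/250569) = 126359/501138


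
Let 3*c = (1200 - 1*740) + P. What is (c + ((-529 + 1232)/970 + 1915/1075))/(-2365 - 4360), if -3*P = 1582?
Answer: 7484641/2524497750 ≈ 0.0029648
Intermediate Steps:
P = -1582/3 (P = -⅓*1582 = -1582/3 ≈ -527.33)
c = -202/9 (c = ((1200 - 1*740) - 1582/3)/3 = ((1200 - 740) - 1582/3)/3 = (460 - 1582/3)/3 = (⅓)*(-202/3) = -202/9 ≈ -22.444)
(c + ((-529 + 1232)/970 + 1915/1075))/(-2365 - 4360) = (-202/9 + ((-529 + 1232)/970 + 1915/1075))/(-2365 - 4360) = (-202/9 + (703*(1/970) + 1915*(1/1075)))/(-6725) = (-202/9 + (703/970 + 383/215))*(-1/6725) = (-202/9 + 104531/41710)*(-1/6725) = -7484641/375390*(-1/6725) = 7484641/2524497750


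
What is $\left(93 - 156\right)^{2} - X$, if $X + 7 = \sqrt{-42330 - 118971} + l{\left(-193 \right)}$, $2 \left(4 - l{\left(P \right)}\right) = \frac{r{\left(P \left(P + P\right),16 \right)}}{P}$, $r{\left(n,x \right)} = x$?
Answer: $\frac{766588}{193} - i \sqrt{161301} \approx 3972.0 - 401.62 i$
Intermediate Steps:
$l{\left(P \right)} = 4 - \frac{8}{P}$ ($l{\left(P \right)} = 4 - \frac{16 \frac{1}{P}}{2} = 4 - \frac{8}{P}$)
$X = - \frac{571}{193} + i \sqrt{161301}$ ($X = -7 + \left(\sqrt{-42330 - 118971} + \left(4 - \frac{8}{-193}\right)\right) = -7 + \left(\sqrt{-161301} + \left(4 - - \frac{8}{193}\right)\right) = -7 + \left(i \sqrt{161301} + \left(4 + \frac{8}{193}\right)\right) = -7 + \left(i \sqrt{161301} + \frac{780}{193}\right) = -7 + \left(\frac{780}{193} + i \sqrt{161301}\right) = - \frac{571}{193} + i \sqrt{161301} \approx -2.9585 + 401.62 i$)
$\left(93 - 156\right)^{2} - X = \left(93 - 156\right)^{2} - \left(- \frac{571}{193} + i \sqrt{161301}\right) = \left(-63\right)^{2} + \left(\frac{571}{193} - i \sqrt{161301}\right) = 3969 + \left(\frac{571}{193} - i \sqrt{161301}\right) = \frac{766588}{193} - i \sqrt{161301}$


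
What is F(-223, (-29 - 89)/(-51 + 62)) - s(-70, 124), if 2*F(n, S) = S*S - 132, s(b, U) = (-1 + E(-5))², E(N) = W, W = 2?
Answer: -1145/121 ≈ -9.4628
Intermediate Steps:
E(N) = 2
s(b, U) = 1 (s(b, U) = (-1 + 2)² = 1² = 1)
F(n, S) = -66 + S²/2 (F(n, S) = (S*S - 132)/2 = (S² - 132)/2 = (-132 + S²)/2 = -66 + S²/2)
F(-223, (-29 - 89)/(-51 + 62)) - s(-70, 124) = (-66 + ((-29 - 89)/(-51 + 62))²/2) - 1*1 = (-66 + (-118/11)²/2) - 1 = (-66 + (½)*(13924/121)) - 1 = (-66 + 6962/121) - 1 = -1024/121 - 1 = -1145/121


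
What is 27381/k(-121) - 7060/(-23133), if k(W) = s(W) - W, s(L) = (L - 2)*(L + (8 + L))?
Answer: 837459853/668613099 ≈ 1.2525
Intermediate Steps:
s(L) = (-2 + L)*(8 + 2*L)
k(W) = -16 + 2*W² + 3*W (k(W) = (-16 + 2*W² + 4*W) - W = -16 + 2*W² + 3*W)
27381/k(-121) - 7060/(-23133) = 27381/(-16 + 2*(-121)² + 3*(-121)) - 7060/(-23133) = 27381/(-16 + 2*14641 - 363) - 7060*(-1/23133) = 27381/(-16 + 29282 - 363) + 7060/23133 = 27381/28903 + 7060/23133 = 837459853/668613099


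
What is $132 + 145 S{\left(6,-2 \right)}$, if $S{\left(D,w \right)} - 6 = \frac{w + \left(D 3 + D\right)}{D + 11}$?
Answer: $\frac{20224}{17} \approx 1189.6$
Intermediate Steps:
$S{\left(D,w \right)} = 6 + \frac{w + 4 D}{11 + D}$ ($S{\left(D,w \right)} = 6 + \frac{w + \left(D 3 + D\right)}{D + 11} = 6 + \frac{w + \left(3 D + D\right)}{11 + D} = 6 + \frac{w + 4 D}{11 + D}$)
$132 + 145 S{\left(6,-2 \right)} = 132 + 145 \frac{66 - 2 + 10 \cdot 6}{11 + 6} = 132 + 145 \frac{66 - 2 + 60}{17} = 132 + 145 \cdot \frac{1}{17} \cdot 124 = 132 + 145 \cdot \frac{124}{17} = 132 + \frac{17980}{17} = \frac{20224}{17}$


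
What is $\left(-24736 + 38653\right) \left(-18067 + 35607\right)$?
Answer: $244104180$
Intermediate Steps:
$\left(-24736 + 38653\right) \left(-18067 + 35607\right) = 13917 \cdot 17540 = 244104180$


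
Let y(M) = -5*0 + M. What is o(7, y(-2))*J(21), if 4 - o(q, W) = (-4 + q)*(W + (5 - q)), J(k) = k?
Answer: 336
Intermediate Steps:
y(M) = M (y(M) = 0 + M = M)
o(q, W) = 4 - (-4 + q)*(5 + W - q) (o(q, W) = 4 - (-4 + q)*(W + (5 - q)) = 4 - (-4 + q)*(5 + W - q))
o(7, y(-2))*J(21) = (24 + 7² - 9*7 + 4*(-2) - 1*(-2)*7)*21 = (24 + 49 - 63 - 8 + 14)*21 = 16*21 = 336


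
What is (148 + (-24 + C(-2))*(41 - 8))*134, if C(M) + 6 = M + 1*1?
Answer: -117250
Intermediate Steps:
C(M) = -5 + M (C(M) = -6 + (M + 1*1) = -6 + (M + 1) = -6 + (1 + M) = -5 + M)
(148 + (-24 + C(-2))*(41 - 8))*134 = (148 + (-24 + (-5 - 2))*(41 - 8))*134 = (148 + (-24 - 7)*33)*134 = (148 - 31*33)*134 = (148 - 1023)*134 = -875*134 = -117250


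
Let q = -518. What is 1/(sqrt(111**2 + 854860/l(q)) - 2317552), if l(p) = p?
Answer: -600245968/1391101240866627 - sqrt(715800631)/1391101240866627 ≈ -4.3151e-7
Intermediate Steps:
1/(sqrt(111**2 + 854860/l(q)) - 2317552) = 1/(sqrt(111**2 + 854860/(-518)) - 2317552) = 1/(sqrt(12321 + 854860*(-1/518)) - 2317552) = 1/(sqrt(12321 - 427430/259) - 2317552) = 1/(sqrt(2763709/259) - 2317552) = 1/(sqrt(715800631)/259 - 2317552) = 1/(-2317552 + sqrt(715800631)/259)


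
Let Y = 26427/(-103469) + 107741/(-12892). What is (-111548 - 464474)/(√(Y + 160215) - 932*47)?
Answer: 33657618975271891424/2559303714150182361 + 1152044*√71265762010856861356909/2559303714150182361 ≈ 13.271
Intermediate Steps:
Y = -11488550413/1333922348 (Y = 26427*(-1/103469) + 107741*(-1/12892) = -26427/103469 - 107741/12892 = -11488550413/1333922348 ≈ -8.6126)
(-111548 - 464474)/(√(Y + 160215) - 932*47) = (-111548 - 464474)/(√(-11488550413/1333922348 + 160215) - 932*47) = -576022/(√(213702880434407/1333922348) - 43804) = -576022/(√71265762010856861356909/666961174 - 43804) = -576022/(-43804 + √71265762010856861356909/666961174)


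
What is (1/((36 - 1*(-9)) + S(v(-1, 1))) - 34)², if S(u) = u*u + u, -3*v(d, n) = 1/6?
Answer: 244844853124/212080969 ≈ 1154.5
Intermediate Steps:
v(d, n) = -1/18 (v(d, n) = -⅓/6 = -⅓*⅙ = -1/18)
S(u) = u + u² (S(u) = u² + u = u + u²)
(1/((36 - 1*(-9)) + S(v(-1, 1))) - 34)² = (1/((36 - 1*(-9)) - (1 - 1/18)/18) - 34)² = (1/((36 + 9) - 1/18*17/18) - 34)² = (1/(45 - 17/324) - 34)² = (1/(14563/324) - 34)² = (324/14563 - 34)² = (-494818/14563)² = 244844853124/212080969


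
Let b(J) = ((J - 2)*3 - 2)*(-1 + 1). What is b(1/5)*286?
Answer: 0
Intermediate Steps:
b(J) = 0 (b(J) = ((-2 + J)*3 - 2)*0 = ((-6 + 3*J) - 2)*0 = (-8 + 3*J)*0 = 0)
b(1/5)*286 = 0*286 = 0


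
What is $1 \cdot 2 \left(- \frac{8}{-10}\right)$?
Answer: $\frac{8}{5} \approx 1.6$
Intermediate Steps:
$1 \cdot 2 \left(- \frac{8}{-10}\right) = 2 \left(\left(-8\right) \left(- \frac{1}{10}\right)\right) = 2 \cdot \frac{4}{5} = \frac{8}{5}$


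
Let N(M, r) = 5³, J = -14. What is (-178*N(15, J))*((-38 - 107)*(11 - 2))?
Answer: 29036250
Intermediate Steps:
N(M, r) = 125
(-178*N(15, J))*((-38 - 107)*(11 - 2)) = (-178*125)*((-38 - 107)*(11 - 2)) = -(-3226250)*9 = -22250*(-1305) = 29036250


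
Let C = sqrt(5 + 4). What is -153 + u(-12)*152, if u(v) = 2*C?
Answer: 759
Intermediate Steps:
C = 3 (C = sqrt(9) = 3)
u(v) = 6 (u(v) = 2*3 = 6)
-153 + u(-12)*152 = -153 + 6*152 = -153 + 912 = 759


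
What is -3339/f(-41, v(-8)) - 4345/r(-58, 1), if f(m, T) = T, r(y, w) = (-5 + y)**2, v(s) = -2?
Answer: 13243801/7938 ≈ 1668.4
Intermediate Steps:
-3339/f(-41, v(-8)) - 4345/r(-58, 1) = -3339/(-2) - 4345/(-5 - 58)**2 = -3339*(-1/2) - 4345/((-63)**2) = 3339/2 - 4345/3969 = 13243801/7938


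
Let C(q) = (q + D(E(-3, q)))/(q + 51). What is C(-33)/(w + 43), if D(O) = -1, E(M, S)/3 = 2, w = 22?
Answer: -17/585 ≈ -0.029060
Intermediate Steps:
E(M, S) = 6 (E(M, S) = 3*2 = 6)
C(q) = (-1 + q)/(51 + q) (C(q) = (q - 1)/(q + 51) = (-1 + q)/(51 + q))
C(-33)/(w + 43) = ((-1 - 33)/(51 - 33))/(22 + 43) = (-34/18)/65 = ((1/18)*(-34))/65 = (1/65)*(-17/9) = -17/585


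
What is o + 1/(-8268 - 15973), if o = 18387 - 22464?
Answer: -98830558/24241 ≈ -4077.0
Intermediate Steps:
o = -4077
o + 1/(-8268 - 15973) = -4077 + 1/(-8268 - 15973) = -4077 + 1/(-24241) = -4077 - 1/24241 = -98830558/24241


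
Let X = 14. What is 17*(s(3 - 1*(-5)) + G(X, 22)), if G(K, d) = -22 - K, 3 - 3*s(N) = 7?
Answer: -1904/3 ≈ -634.67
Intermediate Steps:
s(N) = -4/3 (s(N) = 1 - ⅓*7 = 1 - 7/3 = -4/3)
17*(s(3 - 1*(-5)) + G(X, 22)) = 17*(-4/3 + (-22 - 1*14)) = 17*(-4/3 + (-22 - 14)) = 17*(-4/3 - 36) = 17*(-112/3) = -1904/3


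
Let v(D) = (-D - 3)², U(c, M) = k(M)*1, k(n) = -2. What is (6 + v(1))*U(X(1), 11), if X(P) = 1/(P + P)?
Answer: -44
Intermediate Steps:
X(P) = 1/(2*P)
U(c, M) = -2 (U(c, M) = -2*1 = -2)
v(D) = (-3 - D)²
(6 + v(1))*U(X(1), 11) = (6 + (3 + 1)²)*(-2) = (6 + 4²)*(-2) = (6 + 16)*(-2) = 22*(-2) = -44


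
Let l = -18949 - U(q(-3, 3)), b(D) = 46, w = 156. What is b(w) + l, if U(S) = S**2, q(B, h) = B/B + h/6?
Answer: -75621/4 ≈ -18905.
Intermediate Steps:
q(B, h) = 1 + h/6 (q(B, h) = 1 + h*(1/6) = 1 + h/6)
l = -75805/4 (l = -18949 - (1 + (1/6)*3)**2 = -18949 - (1 + 1/2)**2 = -18949 - (3/2)**2 = -18949 - 1*9/4 = -18949 - 9/4 = -75805/4 ≈ -18951.)
b(w) + l = 46 - 75805/4 = -75621/4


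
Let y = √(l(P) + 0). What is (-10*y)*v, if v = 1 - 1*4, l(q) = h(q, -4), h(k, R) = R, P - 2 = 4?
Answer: 60*I ≈ 60.0*I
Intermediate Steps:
P = 6 (P = 2 + 4 = 6)
l(q) = -4
y = 2*I (y = √(-4 + 0) = √(-4) = 2*I ≈ 2.0*I)
v = -3 (v = 1 - 4 = -3)
(-10*y)*v = -20*I*(-3) = 60*I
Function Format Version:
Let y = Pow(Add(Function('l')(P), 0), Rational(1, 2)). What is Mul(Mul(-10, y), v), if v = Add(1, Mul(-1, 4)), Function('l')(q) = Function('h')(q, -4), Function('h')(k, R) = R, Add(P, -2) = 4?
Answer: Mul(60, I) ≈ Mul(60.000, I)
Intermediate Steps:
P = 6 (P = Add(2, 4) = 6)
Function('l')(q) = -4
y = Mul(2, I) (y = Pow(Add(-4, 0), Rational(1, 2)) = Pow(-4, Rational(1, 2)) = Mul(2, I) ≈ Mul(2.0000, I))
v = -3 (v = Add(1, -4) = -3)
Mul(Mul(-10, y), v) = Mul(Mul(-10, Mul(2, I)), -3) = Mul(Mul(-20, I), -3) = Mul(60, I)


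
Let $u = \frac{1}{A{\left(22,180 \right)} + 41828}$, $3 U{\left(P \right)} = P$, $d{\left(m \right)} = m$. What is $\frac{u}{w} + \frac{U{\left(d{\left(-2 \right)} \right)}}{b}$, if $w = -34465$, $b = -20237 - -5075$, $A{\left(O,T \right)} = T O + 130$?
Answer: $\frac{175837903}{3999138899490} \approx 4.3969 \cdot 10^{-5}$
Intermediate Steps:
$A{\left(O,T \right)} = 130 + O T$ ($A{\left(O,T \right)} = O T + 130 = 130 + O T$)
$b = -15162$ ($b = -20237 + 5075 = -15162$)
$U{\left(P \right)} = \frac{P}{3}$
$u = \frac{1}{45918}$ ($u = \frac{1}{\left(130 + 22 \cdot 180\right) + 41828} = \frac{1}{\left(130 + 3960\right) + 41828} = \frac{1}{4090 + 41828} = \frac{1}{45918} \approx 2.1778 \cdot 10^{-5}$)
$\frac{u}{w} + \frac{U{\left(d{\left(-2 \right)} \right)}}{b} = \frac{1}{45918 \left(-34465\right)} + \frac{\frac{1}{3} \left(-2\right)}{-15162} = \frac{1}{45918} \left(- \frac{1}{34465}\right) - - \frac{1}{22743} = - \frac{1}{1582563870} + \frac{1}{22743} = \frac{175837903}{3999138899490}$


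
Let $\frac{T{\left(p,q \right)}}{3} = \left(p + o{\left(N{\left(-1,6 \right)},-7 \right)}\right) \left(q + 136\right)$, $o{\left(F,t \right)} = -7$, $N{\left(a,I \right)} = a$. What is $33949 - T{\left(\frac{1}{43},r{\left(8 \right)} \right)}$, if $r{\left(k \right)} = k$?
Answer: $\frac{1589407}{43} \approx 36963.0$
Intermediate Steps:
$T{\left(p,q \right)} = 3 \left(-7 + p\right) \left(136 + q\right)$ ($T{\left(p,q \right)} = 3 \left(p - 7\right) \left(q + 136\right) = 3 \left(-7 + p\right) \left(136 + q\right)$)
$33949 - T{\left(\frac{1}{43},r{\left(8 \right)} \right)} = 33949 - \left(-2856 - 168 + \frac{408}{43} + 3 \cdot \frac{1}{43} \cdot 8\right) = 33949 - \left(-2856 - 168 + 408 \cdot \frac{1}{43} + 3 \cdot \frac{1}{43} \cdot 8\right) = 33949 - \left(-2856 - 168 + \frac{408}{43} + \frac{24}{43}\right) = 33949 - - \frac{129600}{43} = 33949 + \frac{129600}{43} = \frac{1589407}{43}$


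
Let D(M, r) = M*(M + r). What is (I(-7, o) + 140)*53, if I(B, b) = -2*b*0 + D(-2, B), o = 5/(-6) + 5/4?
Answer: 8374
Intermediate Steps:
o = 5/12 (o = 5*(-⅙) + 5*(¼) = -⅚ + 5/4 = 5/12 ≈ 0.41667)
I(B, b) = 4 - 2*B (I(B, b) = -2*b*0 - 2*(-2 + B) = 0 + (4 - 2*B) = 4 - 2*B)
(I(-7, o) + 140)*53 = ((4 - 2*(-7)) + 140)*53 = ((4 + 14) + 140)*53 = (18 + 140)*53 = 158*53 = 8374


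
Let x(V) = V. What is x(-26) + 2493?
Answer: 2467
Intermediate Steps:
x(-26) + 2493 = -26 + 2493 = 2467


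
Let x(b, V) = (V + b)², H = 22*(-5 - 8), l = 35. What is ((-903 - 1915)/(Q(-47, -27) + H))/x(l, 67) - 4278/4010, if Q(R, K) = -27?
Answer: -3479950369/3264593130 ≈ -1.0660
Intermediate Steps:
H = -286 (H = 22*(-13) = -286)
((-903 - 1915)/(Q(-47, -27) + H))/x(l, 67) - 4278/4010 = ((-903 - 1915)/(-27 - 286))/((67 + 35)²) - 4278/4010 = (-2818/(-313))/(102²) - 4278*1/4010 = -2818*(-1/313)/10404 - 2139/2005 = (2818/313)*(1/10404) - 2139/2005 = 1409/1628226 - 2139/2005 = -3479950369/3264593130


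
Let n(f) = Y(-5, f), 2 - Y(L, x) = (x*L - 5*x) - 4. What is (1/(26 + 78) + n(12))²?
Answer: 171741025/10816 ≈ 15878.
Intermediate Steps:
Y(L, x) = 6 + 5*x - L*x (Y(L, x) = 2 - ((x*L - 5*x) - 4) = 2 - ((L*x - 5*x) - 4) = 2 - ((-5*x + L*x) - 4) = 2 - (-4 - 5*x + L*x) = 2 + (4 + 5*x - L*x) = 6 + 5*x - L*x)
n(f) = 6 + 10*f (n(f) = 6 + 5*f - 1*(-5)*f = 6 + 5*f + 5*f = 6 + 10*f)
(1/(26 + 78) + n(12))² = (1/(26 + 78) + (6 + 10*12))² = (1/104 + (6 + 120))² = (1/104 + 126)² = (13105/104)² = 171741025/10816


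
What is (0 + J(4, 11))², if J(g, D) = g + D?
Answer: 225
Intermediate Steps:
J(g, D) = D + g
(0 + J(4, 11))² = (0 + (11 + 4))² = (0 + 15)² = 15² = 225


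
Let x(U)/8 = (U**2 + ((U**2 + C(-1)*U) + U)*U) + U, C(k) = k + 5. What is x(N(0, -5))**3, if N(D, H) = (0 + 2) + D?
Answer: 20123648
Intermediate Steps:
N(D, H) = 2 + D
C(k) = 5 + k
x(U) = 8*U + 8*U**2 + 8*U*(U**2 + 5*U) (x(U) = 8*((U**2 + ((U**2 + (5 - 1)*U) + U)*U) + U) = 8*((U**2 + ((U**2 + 4*U) + U)*U) + U) = 8*((U**2 + (U**2 + 5*U)*U) + U) = 8*((U**2 + U*(U**2 + 5*U)) + U) = 8*(U + U**2 + U*(U**2 + 5*U)) = 8*U + 8*U**2 + 8*U*(U**2 + 5*U))
x(N(0, -5))**3 = (8*(2 + 0)*(1 + (2 + 0)**2 + 6*(2 + 0)))**3 = (8*2*(1 + 2**2 + 6*2))**3 = (8*2*(1 + 4 + 12))**3 = (8*2*17)**3 = 272**3 = 20123648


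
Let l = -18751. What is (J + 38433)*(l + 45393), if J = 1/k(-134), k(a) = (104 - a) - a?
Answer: 190451362717/186 ≈ 1.0239e+9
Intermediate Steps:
k(a) = 104 - 2*a
J = 1/372 (J = 1/(104 - 2*(-134)) = 1/(104 + 268) = 1/372 ≈ 0.0026882)
(J + 38433)*(l + 45393) = (1/372 + 38433)*(-18751 + 45393) = (14297077/372)*26642 = 190451362717/186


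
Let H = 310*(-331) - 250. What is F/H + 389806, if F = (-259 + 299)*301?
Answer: 2004771656/5143 ≈ 3.8981e+5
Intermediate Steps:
H = -102860 (H = -102610 - 250 = -102860)
F = 12040 (F = 40*301 = 12040)
F/H + 389806 = 12040/(-102860) + 389806 = 12040*(-1/102860) + 389806 = -602/5143 + 389806 = 2004771656/5143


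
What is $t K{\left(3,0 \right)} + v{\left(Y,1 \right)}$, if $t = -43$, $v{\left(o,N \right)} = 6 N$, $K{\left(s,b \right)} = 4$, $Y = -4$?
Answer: $-166$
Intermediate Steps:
$t K{\left(3,0 \right)} + v{\left(Y,1 \right)} = \left(-43\right) 4 + 6 \cdot 1 = -172 + 6 = -166$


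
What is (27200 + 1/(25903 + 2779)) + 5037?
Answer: 924621635/28682 ≈ 32237.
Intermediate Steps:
(27200 + 1/(25903 + 2779)) + 5037 = (27200 + 1/28682) + 5037 = 780150401/28682 + 5037 = 924621635/28682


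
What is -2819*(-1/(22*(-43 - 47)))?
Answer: -2819/1980 ≈ -1.4237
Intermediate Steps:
-2819*(-1/(22*(-43 - 47))) = -2819/((-22*(-90))) = -2819/1980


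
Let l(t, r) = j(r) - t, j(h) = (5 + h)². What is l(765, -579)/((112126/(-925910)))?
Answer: -152178401005/56063 ≈ -2.7144e+6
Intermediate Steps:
l(t, r) = (5 + r)² - t
l(765, -579)/((112126/(-925910))) = ((5 - 579)² - 1*765)/((112126/(-925910))) = ((-574)² - 765)/((112126*(-1/925910))) = (329476 - 765)/(-56063/462955) = 328711*(-462955/56063) = -152178401005/56063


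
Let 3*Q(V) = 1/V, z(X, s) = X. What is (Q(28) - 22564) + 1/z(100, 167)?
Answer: -23692177/1050 ≈ -22564.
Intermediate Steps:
Q(V) = 1/(3*V)
(Q(28) - 22564) + 1/z(100, 167) = ((⅓)/28 - 22564) + 1/100 = ((⅓)*(1/28) - 22564) + 1/100 = (1/84 - 22564) + 1/100 = -1895375/84 + 1/100 = -23692177/1050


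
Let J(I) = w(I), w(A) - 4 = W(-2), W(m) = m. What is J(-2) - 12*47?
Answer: -562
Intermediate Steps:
w(A) = 2 (w(A) = 4 - 2 = 2)
J(I) = 2
J(-2) - 12*47 = 2 - 12*47 = 2 - 564 = -562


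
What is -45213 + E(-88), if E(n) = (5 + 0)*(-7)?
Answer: -45248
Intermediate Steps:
E(n) = -35 (E(n) = 5*(-7) = -35)
-45213 + E(-88) = -45213 - 35 = -45248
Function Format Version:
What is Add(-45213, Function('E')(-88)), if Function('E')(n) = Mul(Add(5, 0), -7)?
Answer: -45248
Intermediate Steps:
Function('E')(n) = -35 (Function('E')(n) = Mul(5, -7) = -35)
Add(-45213, Function('E')(-88)) = Add(-45213, -35) = -45248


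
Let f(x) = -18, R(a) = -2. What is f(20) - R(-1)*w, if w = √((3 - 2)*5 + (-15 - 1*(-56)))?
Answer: -18 + 2*√46 ≈ -4.4353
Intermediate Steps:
w = √46 (w = √(1*5 + (-15 + 56)) = √(5 + 41) = √46 ≈ 6.7823)
f(20) - R(-1)*w = -18 - (-2)*√46 = -18 + 2*√46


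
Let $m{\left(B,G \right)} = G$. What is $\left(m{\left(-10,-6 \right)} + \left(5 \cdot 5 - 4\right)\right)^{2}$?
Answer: $225$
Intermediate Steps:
$\left(m{\left(-10,-6 \right)} + \left(5 \cdot 5 - 4\right)\right)^{2} = \left(-6 + \left(5 \cdot 5 - 4\right)\right)^{2} = \left(-6 + \left(25 - 4\right)\right)^{2} = \left(-6 + 21\right)^{2} = 15^{2} = 225$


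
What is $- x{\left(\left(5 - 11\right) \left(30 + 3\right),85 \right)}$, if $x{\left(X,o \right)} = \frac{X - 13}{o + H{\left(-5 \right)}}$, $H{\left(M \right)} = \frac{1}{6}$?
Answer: $\frac{1266}{511} \approx 2.4775$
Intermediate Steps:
$H{\left(M \right)} = \frac{1}{6}$
$x{\left(X,o \right)} = \frac{-13 + X}{\frac{1}{6} + o}$ ($x{\left(X,o \right)} = \frac{X - 13}{o + \frac{1}{6}} = \frac{-13 + X}{\frac{1}{6} + o}$)
$- x{\left(\left(5 - 11\right) \left(30 + 3\right),85 \right)} = - \frac{6 \left(-13 + \left(5 - 11\right) \left(30 + 3\right)\right)}{1 + 6 \cdot 85} = - \frac{6 \left(-13 - 198\right)}{1 + 510} = - \frac{6 \left(-13 - 198\right)}{511} = - \frac{6 \left(-211\right)}{511} = \left(-1\right) \left(- \frac{1266}{511}\right) = \frac{1266}{511}$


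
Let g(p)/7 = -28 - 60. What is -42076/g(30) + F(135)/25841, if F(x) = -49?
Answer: 271813933/3979514 ≈ 68.303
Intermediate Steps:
g(p) = -616 (g(p) = 7*(-28 - 60) = 7*(-88) = -616)
-42076/g(30) + F(135)/25841 = -42076/(-616) - 49/25841 = -42076*(-1/616) - 49*1/25841 = 10519/154 - 49/25841 = 271813933/3979514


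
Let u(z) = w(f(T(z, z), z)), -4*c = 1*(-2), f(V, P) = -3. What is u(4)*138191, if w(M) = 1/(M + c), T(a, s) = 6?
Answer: -276382/5 ≈ -55276.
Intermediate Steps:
c = 1/2 (c = -(-2)/4 = -1/4*(-2) = 1/2 ≈ 0.50000)
w(M) = 1/(1/2 + M) (w(M) = 1/(M + 1/2) = 1/(1/2 + M))
u(z) = -2/5 (u(z) = 2/(1 + 2*(-3)) = 2/(1 - 6) = 2/(-5) = 2*(-1/5) = -2/5)
u(4)*138191 = -2/5*138191 = -276382/5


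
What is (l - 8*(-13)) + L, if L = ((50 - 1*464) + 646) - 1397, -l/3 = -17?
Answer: -1010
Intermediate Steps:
l = 51 (l = -3*(-17) = 51)
L = -1165 (L = ((50 - 464) + 646) - 1397 = (-414 + 646) - 1397 = 232 - 1397 = -1165)
(l - 8*(-13)) + L = (51 - 8*(-13)) - 1165 = (51 + 104) - 1165 = 155 - 1165 = -1010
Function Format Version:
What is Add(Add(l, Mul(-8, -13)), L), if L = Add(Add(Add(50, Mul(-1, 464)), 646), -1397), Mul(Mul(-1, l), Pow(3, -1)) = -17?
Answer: -1010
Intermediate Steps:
l = 51 (l = Mul(-3, -17) = 51)
L = -1165 (L = Add(Add(Add(50, -464), 646), -1397) = Add(Add(-414, 646), -1397) = Add(232, -1397) = -1165)
Add(Add(l, Mul(-8, -13)), L) = Add(Add(51, Mul(-8, -13)), -1165) = Add(Add(51, 104), -1165) = Add(155, -1165) = -1010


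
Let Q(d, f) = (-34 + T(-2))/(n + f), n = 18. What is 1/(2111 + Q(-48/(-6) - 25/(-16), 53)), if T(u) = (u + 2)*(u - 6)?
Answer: 71/149847 ≈ 0.00047382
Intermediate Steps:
T(u) = (-6 + u)*(2 + u) (T(u) = (2 + u)*(-6 + u) = (-6 + u)*(2 + u))
Q(d, f) = -34/(18 + f) (Q(d, f) = (-34 + (-12 + (-2)² - 4*(-2)))/(18 + f) = (-34 + (-12 + 4 + 8))/(18 + f) = (-34 + 0)/(18 + f) = -34/(18 + f))
1/(2111 + Q(-48/(-6) - 25/(-16), 53)) = 1/(2111 - 34/(18 + 53)) = 1/(2111 - 34/71) = 1/(149847/71) = 71/149847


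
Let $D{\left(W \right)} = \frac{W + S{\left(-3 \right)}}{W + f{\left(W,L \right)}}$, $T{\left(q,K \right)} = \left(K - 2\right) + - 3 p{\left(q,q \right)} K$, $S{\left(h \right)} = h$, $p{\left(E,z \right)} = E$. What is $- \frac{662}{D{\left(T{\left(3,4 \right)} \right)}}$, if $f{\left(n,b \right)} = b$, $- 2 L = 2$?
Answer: $- \frac{23170}{37} \approx -626.22$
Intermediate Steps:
$L = -1$ ($L = \left(- \frac{1}{2}\right) 2 = -1$)
$T{\left(q,K \right)} = -2 + K - 3 K q$ ($T{\left(q,K \right)} = \left(K - 2\right) + - 3 q K = \left(-2 + K\right) - 3 K q = -2 + K - 3 K q$)
$D{\left(W \right)} = \frac{-3 + W}{-1 + W}$ ($D{\left(W \right)} = \frac{W - 3}{W - 1} = \frac{-3 + W}{-1 + W}$)
$- \frac{662}{D{\left(T{\left(3,4 \right)} \right)}} = - \frac{662}{\frac{1}{-1 - \left(-2 + 36\right)} \left(-3 - \left(-2 + 36\right)\right)} = - \frac{662}{\frac{1}{-1 - 34} \left(-3 - 34\right)} = - \frac{662}{\frac{1}{-35} \left(-37\right)} = - \frac{662}{\left(- \frac{1}{35}\right) \left(-37\right)} = - \frac{662}{\frac{37}{35}} = \left(-662\right) \frac{35}{37} = - \frac{23170}{37}$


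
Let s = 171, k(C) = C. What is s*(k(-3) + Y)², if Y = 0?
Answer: 1539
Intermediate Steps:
s*(k(-3) + Y)² = 171*(-3 + 0)² = 171*(-3)² = 171*9 = 1539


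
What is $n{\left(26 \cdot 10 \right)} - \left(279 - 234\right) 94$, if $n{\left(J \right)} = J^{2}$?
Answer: $63370$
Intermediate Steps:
$n{\left(26 \cdot 10 \right)} - \left(279 - 234\right) 94 = \left(26 \cdot 10\right)^{2} - \left(279 - 234\right) 94 = 260^{2} - 45 \cdot 94 = 67600 - 4230 = 63370$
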